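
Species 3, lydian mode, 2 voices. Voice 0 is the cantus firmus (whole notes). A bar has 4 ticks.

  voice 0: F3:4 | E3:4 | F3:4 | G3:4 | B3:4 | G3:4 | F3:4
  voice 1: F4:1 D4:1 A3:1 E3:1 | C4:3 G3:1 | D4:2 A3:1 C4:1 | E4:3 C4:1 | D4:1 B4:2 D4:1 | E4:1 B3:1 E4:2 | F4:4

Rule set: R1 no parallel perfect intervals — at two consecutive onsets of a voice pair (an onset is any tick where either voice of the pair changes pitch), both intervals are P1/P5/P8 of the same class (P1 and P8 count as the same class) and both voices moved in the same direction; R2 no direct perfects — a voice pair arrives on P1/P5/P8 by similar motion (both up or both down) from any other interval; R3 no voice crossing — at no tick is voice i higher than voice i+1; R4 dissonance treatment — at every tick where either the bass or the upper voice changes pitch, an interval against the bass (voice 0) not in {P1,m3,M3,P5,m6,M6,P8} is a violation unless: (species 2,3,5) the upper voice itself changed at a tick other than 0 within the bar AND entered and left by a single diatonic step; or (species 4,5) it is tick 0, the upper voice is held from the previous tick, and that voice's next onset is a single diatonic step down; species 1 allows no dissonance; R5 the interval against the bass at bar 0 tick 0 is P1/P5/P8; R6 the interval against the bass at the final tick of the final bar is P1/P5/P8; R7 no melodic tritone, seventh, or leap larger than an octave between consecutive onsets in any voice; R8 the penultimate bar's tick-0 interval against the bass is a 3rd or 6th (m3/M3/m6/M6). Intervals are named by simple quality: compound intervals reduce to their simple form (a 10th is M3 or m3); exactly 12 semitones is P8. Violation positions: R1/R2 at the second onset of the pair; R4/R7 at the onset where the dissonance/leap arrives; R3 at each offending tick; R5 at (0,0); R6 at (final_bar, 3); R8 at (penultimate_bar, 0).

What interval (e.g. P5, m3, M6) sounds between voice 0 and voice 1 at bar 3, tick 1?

M6

voice 0=G3 voice 1=E4 -> M6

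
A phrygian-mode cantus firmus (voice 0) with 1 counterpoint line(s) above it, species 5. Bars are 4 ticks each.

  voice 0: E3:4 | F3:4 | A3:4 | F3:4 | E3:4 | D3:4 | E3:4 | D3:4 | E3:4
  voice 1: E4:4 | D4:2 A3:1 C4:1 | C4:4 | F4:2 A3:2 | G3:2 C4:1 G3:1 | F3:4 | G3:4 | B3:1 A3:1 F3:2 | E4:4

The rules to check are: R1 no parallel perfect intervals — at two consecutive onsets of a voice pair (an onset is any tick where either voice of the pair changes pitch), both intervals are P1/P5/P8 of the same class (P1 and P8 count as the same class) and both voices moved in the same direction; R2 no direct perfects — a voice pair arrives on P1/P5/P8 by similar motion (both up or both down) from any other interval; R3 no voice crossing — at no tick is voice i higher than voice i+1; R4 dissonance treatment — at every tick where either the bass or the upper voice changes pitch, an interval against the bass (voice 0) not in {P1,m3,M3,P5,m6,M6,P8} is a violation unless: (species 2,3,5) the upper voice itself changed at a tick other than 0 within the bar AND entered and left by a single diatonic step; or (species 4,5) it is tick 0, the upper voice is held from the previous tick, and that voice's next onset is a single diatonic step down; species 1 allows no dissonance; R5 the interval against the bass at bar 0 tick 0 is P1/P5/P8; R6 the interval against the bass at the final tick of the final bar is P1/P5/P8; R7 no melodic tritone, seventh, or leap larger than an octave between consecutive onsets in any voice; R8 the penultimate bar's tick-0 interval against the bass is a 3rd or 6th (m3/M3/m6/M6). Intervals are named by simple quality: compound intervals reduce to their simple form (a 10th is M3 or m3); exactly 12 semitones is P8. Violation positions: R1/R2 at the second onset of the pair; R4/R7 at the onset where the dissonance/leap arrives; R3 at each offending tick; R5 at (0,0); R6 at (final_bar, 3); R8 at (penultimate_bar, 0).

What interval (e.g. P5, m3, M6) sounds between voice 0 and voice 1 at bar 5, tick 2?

voice 0=D3 voice 1=F3 -> m3

m3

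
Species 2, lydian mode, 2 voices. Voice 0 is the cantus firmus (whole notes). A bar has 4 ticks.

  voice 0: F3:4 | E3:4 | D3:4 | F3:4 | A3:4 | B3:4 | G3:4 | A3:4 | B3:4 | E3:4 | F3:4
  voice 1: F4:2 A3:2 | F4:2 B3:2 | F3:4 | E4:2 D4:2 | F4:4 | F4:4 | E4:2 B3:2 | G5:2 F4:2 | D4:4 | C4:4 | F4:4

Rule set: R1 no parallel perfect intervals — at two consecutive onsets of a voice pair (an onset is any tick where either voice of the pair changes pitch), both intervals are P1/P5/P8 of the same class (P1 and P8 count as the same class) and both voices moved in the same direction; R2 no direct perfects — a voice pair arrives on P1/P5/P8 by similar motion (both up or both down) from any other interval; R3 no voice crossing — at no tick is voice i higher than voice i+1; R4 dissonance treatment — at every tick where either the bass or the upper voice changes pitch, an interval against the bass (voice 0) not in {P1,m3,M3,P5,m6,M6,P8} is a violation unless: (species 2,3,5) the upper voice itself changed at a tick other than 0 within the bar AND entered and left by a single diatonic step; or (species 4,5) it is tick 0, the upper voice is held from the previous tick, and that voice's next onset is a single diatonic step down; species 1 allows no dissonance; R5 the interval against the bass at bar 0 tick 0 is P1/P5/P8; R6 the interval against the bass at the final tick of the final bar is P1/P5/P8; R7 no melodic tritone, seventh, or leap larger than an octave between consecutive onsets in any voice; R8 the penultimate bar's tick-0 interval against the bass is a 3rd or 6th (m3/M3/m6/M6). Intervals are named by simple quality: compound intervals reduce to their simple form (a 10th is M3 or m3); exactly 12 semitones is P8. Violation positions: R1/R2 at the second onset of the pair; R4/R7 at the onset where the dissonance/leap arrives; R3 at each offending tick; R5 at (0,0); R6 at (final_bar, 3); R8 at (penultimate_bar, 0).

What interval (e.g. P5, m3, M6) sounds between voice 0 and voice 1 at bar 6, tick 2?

M3

voice 0=G3 voice 1=B3 -> M3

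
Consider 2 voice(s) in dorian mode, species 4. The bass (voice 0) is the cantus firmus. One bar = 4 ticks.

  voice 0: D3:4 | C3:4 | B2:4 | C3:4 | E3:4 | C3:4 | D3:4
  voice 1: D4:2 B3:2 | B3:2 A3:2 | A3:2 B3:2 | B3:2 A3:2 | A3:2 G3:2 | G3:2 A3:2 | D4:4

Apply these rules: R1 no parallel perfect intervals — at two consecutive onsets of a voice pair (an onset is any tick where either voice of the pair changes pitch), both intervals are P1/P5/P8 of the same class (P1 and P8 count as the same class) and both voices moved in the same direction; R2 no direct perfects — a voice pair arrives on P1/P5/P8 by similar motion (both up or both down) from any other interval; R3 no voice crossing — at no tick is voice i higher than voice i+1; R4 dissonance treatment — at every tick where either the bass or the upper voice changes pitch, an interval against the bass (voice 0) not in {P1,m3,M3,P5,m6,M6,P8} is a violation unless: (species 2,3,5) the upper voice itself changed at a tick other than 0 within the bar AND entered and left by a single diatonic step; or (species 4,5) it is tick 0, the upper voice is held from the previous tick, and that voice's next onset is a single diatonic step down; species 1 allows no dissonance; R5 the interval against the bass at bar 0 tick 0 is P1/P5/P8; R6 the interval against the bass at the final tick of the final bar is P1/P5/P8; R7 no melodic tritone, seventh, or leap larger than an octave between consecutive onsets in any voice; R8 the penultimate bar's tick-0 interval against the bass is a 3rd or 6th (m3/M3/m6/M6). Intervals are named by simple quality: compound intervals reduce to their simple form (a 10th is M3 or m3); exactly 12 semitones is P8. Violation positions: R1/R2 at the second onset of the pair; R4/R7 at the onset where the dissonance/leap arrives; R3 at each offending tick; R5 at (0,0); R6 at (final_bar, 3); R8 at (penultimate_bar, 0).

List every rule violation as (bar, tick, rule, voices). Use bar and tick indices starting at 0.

bar 0: v0=D3 v1=D4 downbeat P8
bar 1: v0=C3 v1=B3 downbeat M7
bar 2: v0=B2 v1=A3 downbeat m7
bar 3: v0=C3 v1=B3 downbeat M7
bar 4: v0=E3 v1=A3 downbeat P4
bar 5: v0=C3 v1=G3 downbeat P5
bar 6: v0=D3 v1=D4 downbeat P8
  -> R4 @ bar 2 tick 0 v(0, 1): B2/A3 m7 untreated
  -> R8 @ bar 5 tick 0 v(0, 1): penult P5 not 3rd/6th
  -> R2 @ bar 6 tick 0 v(0, 1): C3/A3 M6 -> D3/D4 P8 similar

(2, 0, R4, (0, 1))
(5, 0, R8, (0, 1))
(6, 0, R2, (0, 1))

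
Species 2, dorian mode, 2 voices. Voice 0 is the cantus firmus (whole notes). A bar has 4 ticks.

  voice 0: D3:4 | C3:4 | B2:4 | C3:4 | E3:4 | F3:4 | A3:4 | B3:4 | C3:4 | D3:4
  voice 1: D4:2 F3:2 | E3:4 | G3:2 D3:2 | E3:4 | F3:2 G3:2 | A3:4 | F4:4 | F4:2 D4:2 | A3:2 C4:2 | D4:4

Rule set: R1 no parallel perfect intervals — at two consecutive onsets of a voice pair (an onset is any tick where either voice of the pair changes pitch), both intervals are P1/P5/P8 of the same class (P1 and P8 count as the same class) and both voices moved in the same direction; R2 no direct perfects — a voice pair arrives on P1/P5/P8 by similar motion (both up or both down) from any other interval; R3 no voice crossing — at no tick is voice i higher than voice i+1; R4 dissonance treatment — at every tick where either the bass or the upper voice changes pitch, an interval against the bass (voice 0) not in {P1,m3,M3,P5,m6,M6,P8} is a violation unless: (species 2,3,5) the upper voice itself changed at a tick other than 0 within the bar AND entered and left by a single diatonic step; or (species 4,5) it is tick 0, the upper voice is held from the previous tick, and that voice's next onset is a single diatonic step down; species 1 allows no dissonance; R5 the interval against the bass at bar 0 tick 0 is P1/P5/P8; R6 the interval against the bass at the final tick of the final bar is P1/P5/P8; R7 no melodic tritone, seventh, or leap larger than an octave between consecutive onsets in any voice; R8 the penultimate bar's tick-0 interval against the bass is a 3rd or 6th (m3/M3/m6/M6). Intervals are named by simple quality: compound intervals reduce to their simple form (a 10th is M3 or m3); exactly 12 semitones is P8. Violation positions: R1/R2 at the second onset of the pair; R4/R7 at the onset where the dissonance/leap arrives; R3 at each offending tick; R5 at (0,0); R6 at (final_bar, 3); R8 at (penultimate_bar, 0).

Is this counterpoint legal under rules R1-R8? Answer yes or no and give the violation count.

No (4 violations)

bar 0: v0=D3 v1=D4 (P8)
bar 1: v0=C3 v1=E3 (M3)
bar 2: v0=B2 v1=G3 (m6)
bar 3: v0=C3 v1=E3 (M3)
bar 4: v0=E3 v1=F3 (m2)
bar 5: v0=F3 v1=A3 (M3)
bar 6: v0=A3 v1=F4 (m6)
bar 7: v0=B3 v1=F4 (TT)
bar 8: v0=C3 v1=A3 (M6)
bar 9: v0=D3 v1=D4 (P8)
  R4 @ bar4.0: E3/F3 m2 untreated
  R4 @ bar7.0: B3/F4 TT untreated
  R7 @ bar8.0: B3->C3 leap 11st
  R1 @ bar9.0: C3/C4 P8 -> D3/D4 P8 similar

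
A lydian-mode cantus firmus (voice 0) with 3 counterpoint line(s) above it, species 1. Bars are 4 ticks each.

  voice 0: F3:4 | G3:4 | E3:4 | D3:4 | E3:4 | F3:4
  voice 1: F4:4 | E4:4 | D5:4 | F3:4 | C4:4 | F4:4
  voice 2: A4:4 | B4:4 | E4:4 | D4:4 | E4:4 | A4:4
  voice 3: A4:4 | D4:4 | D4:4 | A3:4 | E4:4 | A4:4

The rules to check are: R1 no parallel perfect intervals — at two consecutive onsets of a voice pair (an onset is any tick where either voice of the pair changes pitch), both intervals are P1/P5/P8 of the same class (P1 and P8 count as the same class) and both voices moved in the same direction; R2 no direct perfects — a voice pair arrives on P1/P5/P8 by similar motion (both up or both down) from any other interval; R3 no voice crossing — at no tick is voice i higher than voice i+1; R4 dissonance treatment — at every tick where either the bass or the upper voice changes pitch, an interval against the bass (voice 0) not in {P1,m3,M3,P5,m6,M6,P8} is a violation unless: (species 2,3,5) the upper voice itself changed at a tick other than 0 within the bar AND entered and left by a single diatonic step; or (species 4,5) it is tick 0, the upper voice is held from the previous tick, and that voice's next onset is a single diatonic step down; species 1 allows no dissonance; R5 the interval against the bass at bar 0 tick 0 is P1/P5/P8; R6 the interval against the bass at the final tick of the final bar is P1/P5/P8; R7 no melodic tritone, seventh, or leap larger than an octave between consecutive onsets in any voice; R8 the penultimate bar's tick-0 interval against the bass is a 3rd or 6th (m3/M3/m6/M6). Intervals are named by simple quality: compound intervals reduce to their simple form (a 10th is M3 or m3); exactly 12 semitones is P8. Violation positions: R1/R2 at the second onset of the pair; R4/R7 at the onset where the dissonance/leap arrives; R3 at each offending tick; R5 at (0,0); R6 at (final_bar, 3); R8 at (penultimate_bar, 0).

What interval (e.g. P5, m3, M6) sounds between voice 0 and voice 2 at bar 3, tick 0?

voice 0=D3 voice 2=D4 -> P8

P8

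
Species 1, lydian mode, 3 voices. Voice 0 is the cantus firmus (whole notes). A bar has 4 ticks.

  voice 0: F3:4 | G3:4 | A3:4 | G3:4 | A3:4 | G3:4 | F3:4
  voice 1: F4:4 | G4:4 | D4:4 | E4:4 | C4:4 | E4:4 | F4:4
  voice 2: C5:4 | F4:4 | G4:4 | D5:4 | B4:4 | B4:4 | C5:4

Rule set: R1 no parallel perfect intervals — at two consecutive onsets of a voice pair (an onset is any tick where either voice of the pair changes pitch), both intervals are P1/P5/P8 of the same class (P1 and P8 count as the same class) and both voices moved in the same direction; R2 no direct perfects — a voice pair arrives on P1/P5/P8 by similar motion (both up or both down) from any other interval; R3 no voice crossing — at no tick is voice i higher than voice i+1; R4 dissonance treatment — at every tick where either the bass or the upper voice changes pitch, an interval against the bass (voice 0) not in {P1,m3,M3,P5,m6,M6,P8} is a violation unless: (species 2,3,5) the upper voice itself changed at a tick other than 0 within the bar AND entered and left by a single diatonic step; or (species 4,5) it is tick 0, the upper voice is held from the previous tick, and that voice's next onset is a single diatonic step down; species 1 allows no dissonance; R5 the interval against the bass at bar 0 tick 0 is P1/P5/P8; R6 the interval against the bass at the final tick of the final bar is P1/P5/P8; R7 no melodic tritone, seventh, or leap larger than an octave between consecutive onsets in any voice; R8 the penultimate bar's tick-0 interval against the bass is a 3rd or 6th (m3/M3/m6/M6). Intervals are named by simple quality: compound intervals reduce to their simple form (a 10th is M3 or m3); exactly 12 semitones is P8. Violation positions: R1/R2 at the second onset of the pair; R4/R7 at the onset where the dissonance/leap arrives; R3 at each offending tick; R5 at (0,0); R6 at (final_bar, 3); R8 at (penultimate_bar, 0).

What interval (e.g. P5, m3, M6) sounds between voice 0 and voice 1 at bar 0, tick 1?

voice 0=F3 voice 1=F4 -> P8

P8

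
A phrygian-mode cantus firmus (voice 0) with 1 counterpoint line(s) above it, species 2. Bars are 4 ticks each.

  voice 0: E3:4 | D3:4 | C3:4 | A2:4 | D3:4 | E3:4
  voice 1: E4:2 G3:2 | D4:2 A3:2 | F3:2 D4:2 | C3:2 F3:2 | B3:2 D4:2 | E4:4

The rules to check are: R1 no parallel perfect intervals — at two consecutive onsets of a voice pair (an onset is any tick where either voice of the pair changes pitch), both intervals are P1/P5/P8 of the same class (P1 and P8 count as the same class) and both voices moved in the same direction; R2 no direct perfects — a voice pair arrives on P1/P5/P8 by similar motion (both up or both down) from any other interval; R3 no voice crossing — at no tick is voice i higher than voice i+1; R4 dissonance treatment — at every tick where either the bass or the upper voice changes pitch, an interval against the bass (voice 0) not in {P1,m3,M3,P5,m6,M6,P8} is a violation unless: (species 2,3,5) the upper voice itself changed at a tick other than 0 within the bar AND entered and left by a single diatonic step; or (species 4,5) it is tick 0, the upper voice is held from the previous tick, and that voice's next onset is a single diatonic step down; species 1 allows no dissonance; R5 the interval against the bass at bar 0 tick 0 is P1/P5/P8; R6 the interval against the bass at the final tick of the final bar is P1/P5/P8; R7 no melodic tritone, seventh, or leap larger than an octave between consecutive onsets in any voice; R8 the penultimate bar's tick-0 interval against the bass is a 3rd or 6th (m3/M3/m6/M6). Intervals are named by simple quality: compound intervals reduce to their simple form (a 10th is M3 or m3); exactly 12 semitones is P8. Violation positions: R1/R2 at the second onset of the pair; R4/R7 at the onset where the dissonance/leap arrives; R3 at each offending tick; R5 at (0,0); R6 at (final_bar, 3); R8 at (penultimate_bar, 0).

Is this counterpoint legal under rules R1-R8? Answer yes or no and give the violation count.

No (5 violations)

bar 0: v0=E3 v1=E4 (P8)
bar 1: v0=D3 v1=D4 (P8)
bar 2: v0=C3 v1=F3 (P4)
bar 3: v0=A2 v1=C3 (m3)
bar 4: v0=D3 v1=B3 (M6)
bar 5: v0=E3 v1=E4 (P8)
  R4 @ bar2.0: C3/F3 P4 untreated
  R4 @ bar2.2: C3/D4 M2 untreated
  R7 @ bar3.0: D4->C3 leap 14st
  R7 @ bar4.0: F3->B3 leap 6st
  R1 @ bar5.0: D3/D4 P8 -> E3/E4 P8 similar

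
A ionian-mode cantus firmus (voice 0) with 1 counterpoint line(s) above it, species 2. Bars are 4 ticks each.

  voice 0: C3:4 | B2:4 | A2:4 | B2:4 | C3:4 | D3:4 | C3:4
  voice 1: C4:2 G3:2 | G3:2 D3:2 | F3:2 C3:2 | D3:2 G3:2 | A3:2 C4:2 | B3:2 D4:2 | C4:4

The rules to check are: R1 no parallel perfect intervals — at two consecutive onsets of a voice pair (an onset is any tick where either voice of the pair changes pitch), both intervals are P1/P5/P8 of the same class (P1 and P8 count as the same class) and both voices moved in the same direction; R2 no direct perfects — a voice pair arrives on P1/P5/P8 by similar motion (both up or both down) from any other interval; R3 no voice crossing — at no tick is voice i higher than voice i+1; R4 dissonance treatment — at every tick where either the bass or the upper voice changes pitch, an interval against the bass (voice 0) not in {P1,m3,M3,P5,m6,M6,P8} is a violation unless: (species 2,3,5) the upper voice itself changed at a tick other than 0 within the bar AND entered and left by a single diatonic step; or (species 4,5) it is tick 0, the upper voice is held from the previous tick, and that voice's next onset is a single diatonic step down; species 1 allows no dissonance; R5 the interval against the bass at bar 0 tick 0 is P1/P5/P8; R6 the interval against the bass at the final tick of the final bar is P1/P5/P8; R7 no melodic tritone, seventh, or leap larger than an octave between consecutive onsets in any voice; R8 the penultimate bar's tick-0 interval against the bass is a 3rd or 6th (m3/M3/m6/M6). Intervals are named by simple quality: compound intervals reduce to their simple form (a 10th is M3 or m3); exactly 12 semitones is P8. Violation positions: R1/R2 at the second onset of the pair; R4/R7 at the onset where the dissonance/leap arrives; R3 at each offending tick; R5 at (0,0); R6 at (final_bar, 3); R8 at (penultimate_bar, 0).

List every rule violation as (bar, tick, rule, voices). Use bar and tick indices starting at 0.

bar 0: v0=C3 v1=C4 downbeat P8
bar 1: v0=B2 v1=G3 downbeat m6
bar 2: v0=A2 v1=F3 downbeat m6
bar 3: v0=B2 v1=D3 downbeat m3
bar 4: v0=C3 v1=A3 downbeat M6
bar 5: v0=D3 v1=B3 downbeat M6
bar 6: v0=C3 v1=C4 downbeat P8
  -> R1 @ bar 6 tick 0 v(0, 1): D3/D4 P8 -> C3/C4 P8 similar

(6, 0, R1, (0, 1))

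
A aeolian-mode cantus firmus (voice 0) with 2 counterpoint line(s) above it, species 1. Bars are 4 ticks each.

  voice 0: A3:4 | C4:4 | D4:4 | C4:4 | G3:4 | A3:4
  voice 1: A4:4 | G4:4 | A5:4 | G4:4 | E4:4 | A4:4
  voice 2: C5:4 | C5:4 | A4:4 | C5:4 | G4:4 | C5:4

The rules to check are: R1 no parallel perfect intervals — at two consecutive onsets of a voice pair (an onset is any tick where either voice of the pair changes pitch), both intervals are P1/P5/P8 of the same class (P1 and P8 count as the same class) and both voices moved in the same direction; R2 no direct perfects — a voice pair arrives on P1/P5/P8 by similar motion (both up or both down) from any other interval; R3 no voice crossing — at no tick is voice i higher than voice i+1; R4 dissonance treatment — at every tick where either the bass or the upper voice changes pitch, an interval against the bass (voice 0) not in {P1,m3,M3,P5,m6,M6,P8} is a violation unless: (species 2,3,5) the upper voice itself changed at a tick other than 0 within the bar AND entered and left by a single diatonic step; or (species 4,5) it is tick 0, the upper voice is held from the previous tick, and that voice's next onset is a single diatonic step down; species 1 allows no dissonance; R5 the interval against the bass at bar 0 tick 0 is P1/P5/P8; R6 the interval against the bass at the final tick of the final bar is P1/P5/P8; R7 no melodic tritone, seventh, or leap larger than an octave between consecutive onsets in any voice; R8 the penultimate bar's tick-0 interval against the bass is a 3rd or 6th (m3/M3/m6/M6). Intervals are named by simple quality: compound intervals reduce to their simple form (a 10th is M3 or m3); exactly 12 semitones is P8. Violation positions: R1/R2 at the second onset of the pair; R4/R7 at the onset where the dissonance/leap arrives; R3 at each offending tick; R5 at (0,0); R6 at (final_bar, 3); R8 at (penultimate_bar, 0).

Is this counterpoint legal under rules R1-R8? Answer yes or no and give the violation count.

bar 0: v0=A3 v1=A4 v2=C5 (m3)
bar 1: v0=C4 v1=G4 v2=C5 (P8)
bar 2: v0=D4 v1=A5 v2=A4 (P5)
bar 3: v0=C4 v1=G4 v2=C5 (P8)
bar 4: v0=G3 v1=E4 v2=G4 (P8)
bar 5: v0=A3 v1=A4 v2=C5 (m3)
  R5 @ bar0.0: opens on m3
  R1 @ bar2.0: C4/G4 P5 -> D4/A5 P5 similar
  R3 @ bar2.0: A5 above A4
  R7 @ bar2.0: G4->A5 leap 14st
  R3 @ bar2.1: A5 above A4
  R3 @ bar2.2: A5 above A4
  R3 @ bar2.3: A5 above A4
  R1 @ bar3.0: D4/A5 P5 -> C4/G4 P5 similar
  R7 @ bar3.0: A5->G4 leap 14st
  R1 @ bar4.0: C4/C5 P8 -> G3/G4 P8 similar
  R8 @ bar4.0: penult P8 not 3rd/6th
  R2 @ bar5.0: G3/E4 M6 -> A3/A4 P8 similar
  R6 @ bar5.3: closes on m3

No (13 violations)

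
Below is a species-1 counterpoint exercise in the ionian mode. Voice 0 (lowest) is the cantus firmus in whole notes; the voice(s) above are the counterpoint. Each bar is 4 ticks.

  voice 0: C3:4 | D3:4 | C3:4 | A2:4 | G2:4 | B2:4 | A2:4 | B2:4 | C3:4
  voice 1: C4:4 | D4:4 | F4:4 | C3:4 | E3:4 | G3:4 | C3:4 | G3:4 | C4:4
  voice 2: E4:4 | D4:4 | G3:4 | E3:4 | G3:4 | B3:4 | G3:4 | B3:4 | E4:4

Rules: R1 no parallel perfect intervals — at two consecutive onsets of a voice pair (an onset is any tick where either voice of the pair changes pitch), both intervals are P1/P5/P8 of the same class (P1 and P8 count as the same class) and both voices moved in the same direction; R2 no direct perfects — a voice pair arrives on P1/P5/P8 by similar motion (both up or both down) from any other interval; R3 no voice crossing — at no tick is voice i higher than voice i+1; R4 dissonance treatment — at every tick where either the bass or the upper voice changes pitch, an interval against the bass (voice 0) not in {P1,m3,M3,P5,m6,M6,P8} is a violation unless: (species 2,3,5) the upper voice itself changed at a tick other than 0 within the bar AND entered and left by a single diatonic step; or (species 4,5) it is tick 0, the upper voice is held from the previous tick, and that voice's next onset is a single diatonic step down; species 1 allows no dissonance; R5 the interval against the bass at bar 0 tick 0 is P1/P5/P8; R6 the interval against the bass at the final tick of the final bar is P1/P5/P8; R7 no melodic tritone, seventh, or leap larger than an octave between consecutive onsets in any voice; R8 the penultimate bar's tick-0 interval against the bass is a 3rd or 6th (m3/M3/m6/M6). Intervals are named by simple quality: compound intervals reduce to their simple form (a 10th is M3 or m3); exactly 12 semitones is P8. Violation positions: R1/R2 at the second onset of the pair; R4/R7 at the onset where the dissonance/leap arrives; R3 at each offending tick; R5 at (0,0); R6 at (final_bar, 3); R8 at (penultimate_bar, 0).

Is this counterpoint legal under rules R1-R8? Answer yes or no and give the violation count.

bar 0: v0=C3 v1=C4 v2=E4 (M3)
bar 1: v0=D3 v1=D4 v2=D4 (P8)
bar 2: v0=C3 v1=F4 v2=G3 (P5)
bar 3: v0=A2 v1=C3 v2=E3 (P5)
bar 4: v0=G2 v1=E3 v2=G3 (P8)
bar 5: v0=B2 v1=G3 v2=B3 (P8)
bar 6: v0=A2 v1=C3 v2=G3 (m7)
bar 7: v0=B2 v1=G3 v2=B3 (P8)
bar 8: v0=C3 v1=C4 v2=E4 (M3)
  R5 @ bar0.0: opens on M3
  R1 @ bar1.0: C3/C4 P8 -> D3/D4 P8 similar
  R2 @ bar2.0: D3/D4 P8 -> C3/G3 P5 similar
  R3 @ bar2.0: F4 above G3
  R4 @ bar2.0: C3/F4 P4 untreated
  R3 @ bar2.1: F4 above G3
  R3 @ bar2.2: F4 above G3
  R3 @ bar2.3: F4 above G3
  R1 @ bar3.0: C3/G3 P5 -> A2/E3 P5 similar
  R7 @ bar3.0: F4->C3 leap 17st
  R1 @ bar5.0: G2/G3 P8 -> B2/B3 P8 similar
  R2 @ bar6.0: G3/B3 M3 -> C3/G3 P5 similar
  R4 @ bar6.0: A2/G3 m7 untreated
  R2 @ bar7.0: A2/G3 m7 -> B2/B3 P8 similar
  R8 @ bar7.0: penult P8 not 3rd/6th
  R2 @ bar8.0: B2/G3 m6 -> C3/C4 P8 similar
  R6 @ bar8.3: closes on M3

No (17 violations)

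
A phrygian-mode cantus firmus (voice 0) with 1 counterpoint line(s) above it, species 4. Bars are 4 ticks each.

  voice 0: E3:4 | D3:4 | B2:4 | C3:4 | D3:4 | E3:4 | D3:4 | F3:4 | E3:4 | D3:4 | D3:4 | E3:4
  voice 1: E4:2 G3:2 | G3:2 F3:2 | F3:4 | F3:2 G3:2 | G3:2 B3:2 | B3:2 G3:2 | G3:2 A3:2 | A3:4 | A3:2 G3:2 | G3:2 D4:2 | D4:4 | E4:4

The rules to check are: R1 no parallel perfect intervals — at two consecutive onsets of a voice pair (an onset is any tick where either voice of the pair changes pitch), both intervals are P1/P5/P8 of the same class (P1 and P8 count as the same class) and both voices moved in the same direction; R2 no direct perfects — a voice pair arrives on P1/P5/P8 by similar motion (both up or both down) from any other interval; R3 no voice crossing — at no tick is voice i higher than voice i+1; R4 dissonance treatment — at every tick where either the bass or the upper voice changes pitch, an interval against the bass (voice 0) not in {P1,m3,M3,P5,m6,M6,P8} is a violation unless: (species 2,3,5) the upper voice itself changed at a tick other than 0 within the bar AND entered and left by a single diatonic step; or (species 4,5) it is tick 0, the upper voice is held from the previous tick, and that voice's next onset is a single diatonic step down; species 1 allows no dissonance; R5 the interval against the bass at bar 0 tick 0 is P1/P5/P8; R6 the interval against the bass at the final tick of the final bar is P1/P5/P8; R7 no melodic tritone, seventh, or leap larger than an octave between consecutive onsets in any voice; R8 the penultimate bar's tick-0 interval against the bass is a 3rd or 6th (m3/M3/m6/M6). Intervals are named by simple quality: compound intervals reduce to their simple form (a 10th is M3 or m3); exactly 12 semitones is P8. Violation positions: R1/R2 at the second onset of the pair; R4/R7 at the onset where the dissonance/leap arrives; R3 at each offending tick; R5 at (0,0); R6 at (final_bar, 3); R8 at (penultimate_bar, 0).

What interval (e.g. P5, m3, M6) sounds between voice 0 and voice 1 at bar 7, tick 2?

voice 0=F3 voice 1=A3 -> M3

M3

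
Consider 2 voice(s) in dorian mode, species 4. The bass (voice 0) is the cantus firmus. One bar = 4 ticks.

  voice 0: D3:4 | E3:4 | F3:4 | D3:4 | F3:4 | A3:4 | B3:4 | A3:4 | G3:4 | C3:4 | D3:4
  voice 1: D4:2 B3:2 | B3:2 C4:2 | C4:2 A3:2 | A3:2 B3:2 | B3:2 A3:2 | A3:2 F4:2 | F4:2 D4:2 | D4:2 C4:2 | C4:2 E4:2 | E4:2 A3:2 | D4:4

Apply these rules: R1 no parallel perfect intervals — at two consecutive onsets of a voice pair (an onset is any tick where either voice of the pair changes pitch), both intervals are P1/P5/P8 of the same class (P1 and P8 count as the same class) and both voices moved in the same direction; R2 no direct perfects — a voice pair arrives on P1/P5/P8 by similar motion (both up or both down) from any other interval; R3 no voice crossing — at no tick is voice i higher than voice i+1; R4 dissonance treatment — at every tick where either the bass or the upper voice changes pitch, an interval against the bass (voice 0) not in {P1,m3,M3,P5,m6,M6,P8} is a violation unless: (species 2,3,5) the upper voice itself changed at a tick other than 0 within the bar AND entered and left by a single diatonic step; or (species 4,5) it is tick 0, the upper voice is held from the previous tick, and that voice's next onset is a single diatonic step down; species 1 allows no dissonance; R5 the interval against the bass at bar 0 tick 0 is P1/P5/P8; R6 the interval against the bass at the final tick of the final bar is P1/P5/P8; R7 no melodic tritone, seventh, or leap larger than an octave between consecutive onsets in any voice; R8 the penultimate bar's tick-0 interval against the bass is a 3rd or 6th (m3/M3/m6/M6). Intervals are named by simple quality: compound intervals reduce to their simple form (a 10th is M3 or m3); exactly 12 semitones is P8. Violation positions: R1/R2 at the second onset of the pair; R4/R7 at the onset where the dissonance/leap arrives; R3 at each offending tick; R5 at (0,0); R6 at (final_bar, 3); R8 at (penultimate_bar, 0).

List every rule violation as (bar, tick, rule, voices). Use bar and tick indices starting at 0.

(6, 0, R4, (0, 1))
(8, 0, R4, (0, 1))
(10, 0, R2, (0, 1))

bar 0: v0=D3 v1=D4 downbeat P8
bar 1: v0=E3 v1=B3 downbeat P5
bar 2: v0=F3 v1=C4 downbeat P5
bar 3: v0=D3 v1=A3 downbeat P5
bar 4: v0=F3 v1=B3 downbeat TT
bar 5: v0=A3 v1=A3 downbeat P1
bar 6: v0=B3 v1=F4 downbeat TT
bar 7: v0=A3 v1=D4 downbeat P4
bar 8: v0=G3 v1=C4 downbeat P4
bar 9: v0=C3 v1=E4 downbeat M3
bar 10: v0=D3 v1=D4 downbeat P8
  -> R4 @ bar 6 tick 0 v(0, 1): B3/F4 TT untreated
  -> R4 @ bar 8 tick 0 v(0, 1): G3/C4 P4 untreated
  -> R2 @ bar 10 tick 0 v(0, 1): C3/A3 M6 -> D3/D4 P8 similar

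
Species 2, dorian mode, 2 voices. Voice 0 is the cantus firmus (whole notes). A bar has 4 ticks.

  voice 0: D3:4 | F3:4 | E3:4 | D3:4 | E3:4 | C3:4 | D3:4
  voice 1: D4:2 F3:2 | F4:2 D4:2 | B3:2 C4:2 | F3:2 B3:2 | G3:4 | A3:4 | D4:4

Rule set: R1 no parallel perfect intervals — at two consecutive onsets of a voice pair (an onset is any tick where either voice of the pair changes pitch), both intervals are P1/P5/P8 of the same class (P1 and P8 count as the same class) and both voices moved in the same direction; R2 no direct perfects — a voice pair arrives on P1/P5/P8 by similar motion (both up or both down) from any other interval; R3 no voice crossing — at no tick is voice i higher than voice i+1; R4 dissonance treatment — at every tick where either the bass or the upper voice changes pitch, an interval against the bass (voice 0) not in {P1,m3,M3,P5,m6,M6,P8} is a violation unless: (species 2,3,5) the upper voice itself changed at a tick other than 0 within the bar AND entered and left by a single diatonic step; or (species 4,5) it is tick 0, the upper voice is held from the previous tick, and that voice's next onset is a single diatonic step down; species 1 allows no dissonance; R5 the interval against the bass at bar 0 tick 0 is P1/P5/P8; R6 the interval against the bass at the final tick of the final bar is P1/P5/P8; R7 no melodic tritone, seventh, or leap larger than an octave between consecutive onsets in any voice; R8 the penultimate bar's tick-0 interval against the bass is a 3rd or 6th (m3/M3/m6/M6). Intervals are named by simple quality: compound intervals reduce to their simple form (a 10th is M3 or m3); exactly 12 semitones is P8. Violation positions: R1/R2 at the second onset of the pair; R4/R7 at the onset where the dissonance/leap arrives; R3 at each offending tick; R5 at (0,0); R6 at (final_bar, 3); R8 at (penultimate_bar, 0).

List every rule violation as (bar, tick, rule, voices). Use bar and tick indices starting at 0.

bar 0: v0=D3 v1=D4 downbeat P8
bar 1: v0=F3 v1=F4 downbeat P8
bar 2: v0=E3 v1=B3 downbeat P5
bar 3: v0=D3 v1=F3 downbeat m3
bar 4: v0=E3 v1=G3 downbeat m3
bar 5: v0=C3 v1=A3 downbeat M6
bar 6: v0=D3 v1=D4 downbeat P8
  -> R2 @ bar 1 tick 0 v(0, 1): D3/F3 m3 -> F3/F4 P8 similar
  -> R2 @ bar 2 tick 0 v(0, 1): F3/D4 M6 -> E3/B3 P5 similar
  -> R7 @ bar 3 tick 2 v(1,): F3->B3 leap 6st
  -> R2 @ bar 6 tick 0 v(0, 1): C3/A3 M6 -> D3/D4 P8 similar

(1, 0, R2, (0, 1))
(2, 0, R2, (0, 1))
(3, 2, R7, (1,))
(6, 0, R2, (0, 1))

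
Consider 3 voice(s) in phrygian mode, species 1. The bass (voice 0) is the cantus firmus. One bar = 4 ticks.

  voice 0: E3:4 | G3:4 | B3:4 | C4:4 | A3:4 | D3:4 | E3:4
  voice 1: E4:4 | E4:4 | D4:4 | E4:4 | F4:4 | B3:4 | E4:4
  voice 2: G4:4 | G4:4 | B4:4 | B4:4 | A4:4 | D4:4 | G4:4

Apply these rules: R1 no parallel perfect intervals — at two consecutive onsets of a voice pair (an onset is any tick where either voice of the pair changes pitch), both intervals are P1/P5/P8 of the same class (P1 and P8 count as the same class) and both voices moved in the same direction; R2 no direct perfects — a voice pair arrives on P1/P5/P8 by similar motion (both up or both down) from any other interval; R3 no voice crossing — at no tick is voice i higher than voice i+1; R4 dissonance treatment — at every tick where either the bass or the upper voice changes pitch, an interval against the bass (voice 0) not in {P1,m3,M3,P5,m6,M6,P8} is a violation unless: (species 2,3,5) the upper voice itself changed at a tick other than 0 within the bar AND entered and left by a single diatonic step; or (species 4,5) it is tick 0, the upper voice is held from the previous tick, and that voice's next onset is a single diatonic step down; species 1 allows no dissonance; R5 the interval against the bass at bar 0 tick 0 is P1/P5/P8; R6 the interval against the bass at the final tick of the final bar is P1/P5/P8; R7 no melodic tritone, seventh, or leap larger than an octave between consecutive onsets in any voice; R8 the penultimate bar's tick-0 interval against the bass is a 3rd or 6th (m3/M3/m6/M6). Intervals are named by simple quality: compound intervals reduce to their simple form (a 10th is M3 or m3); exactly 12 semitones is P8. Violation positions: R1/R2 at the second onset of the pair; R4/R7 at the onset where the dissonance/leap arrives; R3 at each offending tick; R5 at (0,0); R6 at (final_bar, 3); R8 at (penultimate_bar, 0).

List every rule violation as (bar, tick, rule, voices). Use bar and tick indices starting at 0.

bar 0: v0=E3 v1=E4 v2=G4 downbeat m3
bar 1: v0=G3 v1=E4 v2=G4 downbeat P8
bar 2: v0=B3 v1=D4 v2=B4 downbeat P8
bar 3: v0=C4 v1=E4 v2=B4 downbeat M7
bar 4: v0=A3 v1=F4 v2=A4 downbeat P8
bar 5: v0=D3 v1=B3 v2=D4 downbeat P8
bar 6: v0=E3 v1=E4 v2=G4 downbeat m3
  -> R5 @ bar 0 tick 0 v(0, 2): opens on m3
  -> R1 @ bar 2 tick 0 v(0, 2): G3/G4 P8 -> B3/B4 P8 similar
  -> R4 @ bar 3 tick 0 v(0, 2): C4/B4 M7 untreated
  -> R2 @ bar 4 tick 0 v(0, 2): C4/B4 M7 -> A3/A4 P8 similar
  -> R1 @ bar 5 tick 0 v(0, 2): A3/A4 P8 -> D3/D4 P8 similar
  -> R7 @ bar 5 tick 0 v(1,): F4->B3 leap 6st
  -> R8 @ bar 5 tick 0 v(0, 2): penult P8 not 3rd/6th
  -> R2 @ bar 6 tick 0 v(0, 1): D3/B3 M6 -> E3/E4 P8 similar
  -> R6 @ bar 6 tick 3 v(0, 2): closes on m3

(0, 0, R5, (0, 2))
(2, 0, R1, (0, 2))
(3, 0, R4, (0, 2))
(4, 0, R2, (0, 2))
(5, 0, R1, (0, 2))
(5, 0, R7, (1,))
(5, 0, R8, (0, 2))
(6, 0, R2, (0, 1))
(6, 3, R6, (0, 2))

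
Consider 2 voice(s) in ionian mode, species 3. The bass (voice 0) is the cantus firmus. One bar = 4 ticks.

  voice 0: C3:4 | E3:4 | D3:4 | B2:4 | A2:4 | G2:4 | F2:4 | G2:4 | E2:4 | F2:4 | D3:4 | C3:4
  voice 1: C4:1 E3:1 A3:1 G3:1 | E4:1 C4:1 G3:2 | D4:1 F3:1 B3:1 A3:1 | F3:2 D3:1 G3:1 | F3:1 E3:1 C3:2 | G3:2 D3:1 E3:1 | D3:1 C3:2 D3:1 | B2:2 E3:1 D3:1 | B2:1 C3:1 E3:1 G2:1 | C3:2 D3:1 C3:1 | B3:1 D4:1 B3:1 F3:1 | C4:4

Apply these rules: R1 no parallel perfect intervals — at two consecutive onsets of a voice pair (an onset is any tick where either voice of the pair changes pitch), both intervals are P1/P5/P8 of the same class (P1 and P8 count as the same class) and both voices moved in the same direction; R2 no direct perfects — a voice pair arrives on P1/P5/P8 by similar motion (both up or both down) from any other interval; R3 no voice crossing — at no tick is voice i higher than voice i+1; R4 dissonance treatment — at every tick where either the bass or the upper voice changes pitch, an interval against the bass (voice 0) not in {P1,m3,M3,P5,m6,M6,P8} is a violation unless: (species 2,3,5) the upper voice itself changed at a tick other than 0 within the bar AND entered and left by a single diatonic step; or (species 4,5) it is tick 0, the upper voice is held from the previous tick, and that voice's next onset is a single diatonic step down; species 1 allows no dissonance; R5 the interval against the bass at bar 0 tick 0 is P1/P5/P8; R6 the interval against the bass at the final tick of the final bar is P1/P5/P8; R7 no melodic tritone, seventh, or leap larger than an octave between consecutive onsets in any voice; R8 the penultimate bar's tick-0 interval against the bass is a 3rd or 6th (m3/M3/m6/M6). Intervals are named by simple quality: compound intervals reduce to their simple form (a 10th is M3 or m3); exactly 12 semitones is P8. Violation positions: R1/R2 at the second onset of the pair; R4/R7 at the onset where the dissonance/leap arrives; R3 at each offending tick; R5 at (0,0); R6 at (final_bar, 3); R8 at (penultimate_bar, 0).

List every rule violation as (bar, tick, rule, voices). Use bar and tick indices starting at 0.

(1, 0, R2, (0, 1))
(2, 2, R7, (1,))
(3, 0, R4, (0, 1))
(8, 0, R1, (0, 1))
(9, 0, R2, (0, 1))
(10, 0, R7, (1,))
(10, 3, R7, (1,))

bar 0: v0=C3 v1=C4 downbeat P8
bar 1: v0=E3 v1=E4 downbeat P8
bar 2: v0=D3 v1=D4 downbeat P8
bar 3: v0=B2 v1=F3 downbeat TT
bar 4: v0=A2 v1=F3 downbeat m6
bar 5: v0=G2 v1=G3 downbeat P8
bar 6: v0=F2 v1=D3 downbeat M6
bar 7: v0=G2 v1=B2 downbeat M3
bar 8: v0=E2 v1=B2 downbeat P5
bar 9: v0=F2 v1=C3 downbeat P5
bar 10: v0=D3 v1=B3 downbeat M6
bar 11: v0=C3 v1=C4 downbeat P8
  -> R2 @ bar 1 tick 0 v(0, 1): C3/G3 P5 -> E3/E4 P8 similar
  -> R7 @ bar 2 tick 2 v(1,): F3->B3 leap 6st
  -> R4 @ bar 3 tick 0 v(0, 1): B2/F3 TT untreated
  -> R1 @ bar 8 tick 0 v(0, 1): G2/D3 P5 -> E2/B2 P5 similar
  -> R2 @ bar 9 tick 0 v(0, 1): E2/G2 m3 -> F2/C3 P5 similar
  -> R7 @ bar 10 tick 0 v(1,): C3->B3 leap 11st
  -> R7 @ bar 10 tick 3 v(1,): B3->F3 leap 6st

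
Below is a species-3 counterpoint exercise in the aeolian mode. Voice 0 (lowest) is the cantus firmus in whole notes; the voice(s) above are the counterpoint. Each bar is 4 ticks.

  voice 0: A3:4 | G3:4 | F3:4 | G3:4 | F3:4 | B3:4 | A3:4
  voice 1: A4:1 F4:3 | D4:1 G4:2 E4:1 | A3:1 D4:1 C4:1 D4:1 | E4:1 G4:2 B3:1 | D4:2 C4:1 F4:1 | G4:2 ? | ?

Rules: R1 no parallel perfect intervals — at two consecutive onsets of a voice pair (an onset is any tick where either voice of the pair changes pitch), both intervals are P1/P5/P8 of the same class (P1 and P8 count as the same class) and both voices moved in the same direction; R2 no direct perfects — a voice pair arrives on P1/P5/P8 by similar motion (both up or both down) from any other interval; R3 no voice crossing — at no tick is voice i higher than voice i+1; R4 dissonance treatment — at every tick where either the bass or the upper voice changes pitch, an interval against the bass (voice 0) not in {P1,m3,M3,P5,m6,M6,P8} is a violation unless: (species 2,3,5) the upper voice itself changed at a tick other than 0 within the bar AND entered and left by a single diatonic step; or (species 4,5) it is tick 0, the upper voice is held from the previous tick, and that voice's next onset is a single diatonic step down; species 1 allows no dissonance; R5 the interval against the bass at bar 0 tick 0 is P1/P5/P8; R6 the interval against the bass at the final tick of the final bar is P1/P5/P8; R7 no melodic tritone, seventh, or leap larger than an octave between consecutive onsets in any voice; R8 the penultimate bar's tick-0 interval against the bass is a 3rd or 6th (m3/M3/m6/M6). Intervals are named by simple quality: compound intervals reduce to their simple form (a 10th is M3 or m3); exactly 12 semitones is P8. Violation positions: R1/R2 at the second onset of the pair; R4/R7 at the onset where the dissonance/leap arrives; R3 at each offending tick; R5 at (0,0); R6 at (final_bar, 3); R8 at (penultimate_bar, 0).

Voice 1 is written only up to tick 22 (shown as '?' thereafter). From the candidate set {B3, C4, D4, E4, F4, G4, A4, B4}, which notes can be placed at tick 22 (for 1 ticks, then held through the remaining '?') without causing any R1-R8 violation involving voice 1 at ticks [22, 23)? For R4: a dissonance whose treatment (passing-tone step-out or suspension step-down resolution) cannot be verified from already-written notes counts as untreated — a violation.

{B3, B4, D4, G4}

B3: legal
C4: violates R4
D4: legal
E4: violates R4
F4: violates R4
G4: legal
A4: violates R4
B4: legal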